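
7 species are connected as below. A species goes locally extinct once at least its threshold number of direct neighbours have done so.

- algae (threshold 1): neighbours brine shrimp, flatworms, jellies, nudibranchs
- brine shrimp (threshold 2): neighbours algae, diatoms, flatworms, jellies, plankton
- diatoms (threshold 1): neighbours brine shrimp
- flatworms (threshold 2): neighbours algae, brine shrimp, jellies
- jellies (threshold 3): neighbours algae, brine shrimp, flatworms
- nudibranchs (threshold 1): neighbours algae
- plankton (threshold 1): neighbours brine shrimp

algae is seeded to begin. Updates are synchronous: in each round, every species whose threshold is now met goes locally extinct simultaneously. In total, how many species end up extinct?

Round 1 — algae goes locally extinct (initial).
Round 2 — checking thresholds:
  brine shrimp: 1 of 5 neighbours < 2, below threshold.
  flatworms: 1 of 3 neighbours < 2, below threshold.
  jellies: 1 of 3 neighbours < 3, below threshold.
  nudibranchs: 1 of 1 neighbours ≥ 1, goes locally extinct.
Round 3 — no new extinctions; cascade stops.

2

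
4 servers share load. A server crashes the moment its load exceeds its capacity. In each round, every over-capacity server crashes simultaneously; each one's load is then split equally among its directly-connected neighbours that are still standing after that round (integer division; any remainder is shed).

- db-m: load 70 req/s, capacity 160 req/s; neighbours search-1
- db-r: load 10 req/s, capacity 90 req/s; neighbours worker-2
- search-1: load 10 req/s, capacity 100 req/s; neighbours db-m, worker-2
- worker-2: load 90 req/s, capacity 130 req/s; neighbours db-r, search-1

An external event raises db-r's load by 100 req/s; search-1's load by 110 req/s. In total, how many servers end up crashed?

Round 1 — db-r at 110 > 90; search-1 at 120 > 100. db-r, search-1 crash.
  db-r sheds 110 req/s to worker-2: 110 each.
    worker-2: 90+110 = 200 > 130
  search-1 sheds 120 req/s to db-m, worker-2: 60 each.
    db-m: 70+60 = 130 ≤ 160
    worker-2: 200+60 = 260 > 130
Round 2 — worker-2 crashes.
  worker-2 sheds 260 req/s: no online neighbours, lost.
No further crashes.

3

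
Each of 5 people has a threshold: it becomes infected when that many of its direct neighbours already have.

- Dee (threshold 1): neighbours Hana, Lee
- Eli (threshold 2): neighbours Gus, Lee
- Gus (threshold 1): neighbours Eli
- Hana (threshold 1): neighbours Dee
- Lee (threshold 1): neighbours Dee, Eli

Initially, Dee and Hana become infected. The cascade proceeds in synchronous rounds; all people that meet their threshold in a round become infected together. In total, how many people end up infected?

3

Round 1 — Dee, Hana become infected (initial).
Round 2 — checking thresholds:
  Lee: 1 of 2 neighbours ≥ 1, becomes infected.
Round 3 — no new infections; cascade stops.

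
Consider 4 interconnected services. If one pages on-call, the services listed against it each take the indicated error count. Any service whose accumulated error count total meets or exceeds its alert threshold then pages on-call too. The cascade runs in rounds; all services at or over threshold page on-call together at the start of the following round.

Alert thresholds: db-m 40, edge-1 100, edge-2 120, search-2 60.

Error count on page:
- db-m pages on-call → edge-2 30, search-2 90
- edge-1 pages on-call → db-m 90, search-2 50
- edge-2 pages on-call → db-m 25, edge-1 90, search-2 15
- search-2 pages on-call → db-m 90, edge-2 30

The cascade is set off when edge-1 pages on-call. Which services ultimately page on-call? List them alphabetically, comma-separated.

db-m, edge-1, search-2

Round 1 — edge-1 pages on-call (initial).
  db-m: +90 → 90 ≥ 40
  search-2: +50 → 50 < 60
Round 2 — db-m pages on-call.
  edge-2: +30 → 30 < 120
  search-2: +90 → 140 ≥ 60
Round 3 — search-2 pages on-call.
  edge-2: +30 → 60 < 120
No further pages.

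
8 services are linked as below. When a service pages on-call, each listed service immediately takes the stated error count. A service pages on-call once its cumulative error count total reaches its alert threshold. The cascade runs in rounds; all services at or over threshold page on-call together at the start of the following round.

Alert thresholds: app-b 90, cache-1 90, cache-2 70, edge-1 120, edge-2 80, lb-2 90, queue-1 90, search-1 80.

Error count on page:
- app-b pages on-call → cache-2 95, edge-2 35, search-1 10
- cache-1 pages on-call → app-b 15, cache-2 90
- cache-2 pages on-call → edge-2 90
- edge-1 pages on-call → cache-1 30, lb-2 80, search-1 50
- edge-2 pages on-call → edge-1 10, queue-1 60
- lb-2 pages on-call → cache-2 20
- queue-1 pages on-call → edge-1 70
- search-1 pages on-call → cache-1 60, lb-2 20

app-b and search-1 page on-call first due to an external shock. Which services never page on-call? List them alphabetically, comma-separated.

cache-1, edge-1, lb-2, queue-1

Round 1 — app-b, search-1 page on-call (initial).
  cache-1: +60 → 60 < 90
  cache-2: +95 → 95 ≥ 70
  edge-2: +35 → 35 < 80
  lb-2: +20 → 20 < 90
Round 2 — cache-2 pages on-call.
  edge-2: +90 → 125 ≥ 80
Round 3 — edge-2 pages on-call.
  edge-1: +10 → 10 < 120
  queue-1: +60 → 60 < 90
No further pages.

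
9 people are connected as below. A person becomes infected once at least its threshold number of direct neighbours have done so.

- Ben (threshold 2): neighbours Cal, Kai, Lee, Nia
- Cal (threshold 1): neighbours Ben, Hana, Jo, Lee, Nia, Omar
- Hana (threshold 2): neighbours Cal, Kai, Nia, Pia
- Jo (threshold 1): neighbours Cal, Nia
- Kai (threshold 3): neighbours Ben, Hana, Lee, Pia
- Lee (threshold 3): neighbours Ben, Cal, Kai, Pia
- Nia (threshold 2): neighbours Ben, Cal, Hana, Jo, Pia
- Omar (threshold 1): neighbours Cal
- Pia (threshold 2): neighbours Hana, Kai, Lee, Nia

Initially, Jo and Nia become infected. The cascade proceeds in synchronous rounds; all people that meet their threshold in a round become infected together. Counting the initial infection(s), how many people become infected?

Round 1 — Jo, Nia become infected (initial).
Round 2 — checking thresholds:
  Ben: 1 of 4 neighbours < 2, below threshold.
  Cal: 2 of 6 neighbours ≥ 1, becomes infected.
  Hana: 1 of 4 neighbours < 2, below threshold.
  Pia: 1 of 4 neighbours < 2, below threshold.
Round 3 — checking thresholds:
  Ben: 2 of 4 neighbours ≥ 2, becomes infected.
  Hana: 2 of 4 neighbours ≥ 2, becomes infected.
  Lee: 1 of 4 neighbours < 3, below threshold.
  Omar: 1 of 1 neighbours ≥ 1, becomes infected.
  Pia: 1 of 4 neighbours < 2, below threshold.
Round 4 — checking thresholds:
  Kai: 2 of 4 neighbours < 3, below threshold.
  Lee: 2 of 4 neighbours < 3, below threshold.
  Pia: 2 of 4 neighbours ≥ 2, becomes infected.
Round 5 — checking thresholds:
  Kai: 3 of 4 neighbours ≥ 3, becomes infected.
  Lee: 3 of 4 neighbours ≥ 3, becomes infected.
Round 6 — no new infections; cascade stops.

9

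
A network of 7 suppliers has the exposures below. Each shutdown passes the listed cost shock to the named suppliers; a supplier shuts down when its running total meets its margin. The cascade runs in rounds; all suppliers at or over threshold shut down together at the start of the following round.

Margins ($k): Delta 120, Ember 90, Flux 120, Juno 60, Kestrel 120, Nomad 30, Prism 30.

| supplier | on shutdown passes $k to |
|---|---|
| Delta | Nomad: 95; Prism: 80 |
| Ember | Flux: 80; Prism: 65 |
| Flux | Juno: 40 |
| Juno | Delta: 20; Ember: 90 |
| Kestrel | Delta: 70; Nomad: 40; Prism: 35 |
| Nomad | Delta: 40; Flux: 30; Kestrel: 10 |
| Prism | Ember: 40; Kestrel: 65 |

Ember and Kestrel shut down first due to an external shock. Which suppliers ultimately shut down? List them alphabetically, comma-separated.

Round 1 — Ember, Kestrel shut down (initial).
  Delta: +70 → 70 < 120
  Flux: +80 → 80 < 120
  Nomad: +40 → 40 ≥ 30
  Prism: +65+35 → 100 ≥ 30
Round 2 — Nomad, Prism shut down.
  Delta: +40 → 110 < 120
  Flux: +30 → 110 < 120
No further shutdowns.

Ember, Kestrel, Nomad, Prism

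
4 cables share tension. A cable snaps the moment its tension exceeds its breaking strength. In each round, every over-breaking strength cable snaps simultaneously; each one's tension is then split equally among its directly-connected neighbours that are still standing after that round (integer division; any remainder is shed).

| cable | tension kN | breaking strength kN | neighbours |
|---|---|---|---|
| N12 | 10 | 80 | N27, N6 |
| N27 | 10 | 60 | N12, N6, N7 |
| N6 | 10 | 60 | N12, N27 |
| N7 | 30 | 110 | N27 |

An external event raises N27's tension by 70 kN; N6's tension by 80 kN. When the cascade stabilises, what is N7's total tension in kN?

70

Round 1 — N27 at 80 > 60; N6 at 90 > 60. N27, N6 snap.
  N27 sheds 80 kN to N12, N7: 40 each.
    N12: 10+40 = 50 ≤ 80
    N7: 30+40 = 70 ≤ 110
  N6 sheds 90 kN to N12: 90 each.
    N12: 50+90 = 140 > 80
Round 2 — N12 snaps.
  N12 sheds 140 kN: no online neighbours, lost.
No further breaks.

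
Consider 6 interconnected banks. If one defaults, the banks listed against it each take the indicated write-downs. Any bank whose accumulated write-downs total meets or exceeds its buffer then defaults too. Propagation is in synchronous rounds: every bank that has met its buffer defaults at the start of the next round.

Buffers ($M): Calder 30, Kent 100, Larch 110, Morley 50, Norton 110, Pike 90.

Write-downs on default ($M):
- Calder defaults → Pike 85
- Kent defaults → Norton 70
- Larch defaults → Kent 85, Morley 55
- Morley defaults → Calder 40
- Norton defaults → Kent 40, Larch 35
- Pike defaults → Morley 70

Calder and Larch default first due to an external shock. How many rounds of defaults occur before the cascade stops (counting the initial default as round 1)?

Round 1 — Calder, Larch default (initial).
  Kent: +85 → 85 < 100
  Morley: +55 → 55 ≥ 50
  Pike: +85 → 85 < 90
Round 2 — Morley defaults.
No further defaults.

2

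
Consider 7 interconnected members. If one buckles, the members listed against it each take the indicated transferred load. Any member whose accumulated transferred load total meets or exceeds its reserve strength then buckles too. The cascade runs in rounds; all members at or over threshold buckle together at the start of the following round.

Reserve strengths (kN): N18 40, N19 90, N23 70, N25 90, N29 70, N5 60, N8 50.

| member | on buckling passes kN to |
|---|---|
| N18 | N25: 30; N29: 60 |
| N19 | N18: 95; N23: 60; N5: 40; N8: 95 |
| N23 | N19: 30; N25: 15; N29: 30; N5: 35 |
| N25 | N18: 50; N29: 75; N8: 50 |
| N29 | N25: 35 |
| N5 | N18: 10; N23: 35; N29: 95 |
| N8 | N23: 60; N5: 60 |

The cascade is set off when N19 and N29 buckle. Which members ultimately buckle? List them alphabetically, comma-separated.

N18, N19, N23, N29, N5, N8

Round 1 — N19, N29 buckle (initial).
  N18: +95 → 95 ≥ 40
  N23: +60 → 60 < 70
  N25: +35 → 35 < 90
  N5: +40 → 40 < 60
  N8: +95 → 95 ≥ 50
Round 2 — N18, N8 buckle.
  N23: +60 → 120 ≥ 70
  N25: +30 → 65 < 90
  N5: +60 → 100 ≥ 60
Round 3 — N23, N5 buckle.
  N25: +15 → 80 < 90
No further bucklings.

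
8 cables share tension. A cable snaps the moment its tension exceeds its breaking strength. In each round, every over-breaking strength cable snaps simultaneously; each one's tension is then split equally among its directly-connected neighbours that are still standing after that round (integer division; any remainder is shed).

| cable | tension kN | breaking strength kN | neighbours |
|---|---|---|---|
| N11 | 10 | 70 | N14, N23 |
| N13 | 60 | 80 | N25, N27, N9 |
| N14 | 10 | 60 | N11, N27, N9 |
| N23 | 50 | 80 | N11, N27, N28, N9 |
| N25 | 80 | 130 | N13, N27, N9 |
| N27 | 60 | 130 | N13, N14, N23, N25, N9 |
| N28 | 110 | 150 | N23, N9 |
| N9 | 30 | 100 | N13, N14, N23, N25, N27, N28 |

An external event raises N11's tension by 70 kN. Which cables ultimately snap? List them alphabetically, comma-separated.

N11, N23

Round 1 — N11 at 80 > 70. N11 snaps.
  N11 sheds 80 kN to N14, N23: 40 each.
    N14: 10+40 = 50 ≤ 60
    N23: 50+40 = 90 > 80
Round 2 — N23 snaps.
  N23 sheds 90 kN to N27, N28, N9: 30 each.
    N27: 60+30 = 90 ≤ 130
    N28: 110+30 = 140 ≤ 150
    N9: 30+30 = 60 ≤ 100
No further breaks.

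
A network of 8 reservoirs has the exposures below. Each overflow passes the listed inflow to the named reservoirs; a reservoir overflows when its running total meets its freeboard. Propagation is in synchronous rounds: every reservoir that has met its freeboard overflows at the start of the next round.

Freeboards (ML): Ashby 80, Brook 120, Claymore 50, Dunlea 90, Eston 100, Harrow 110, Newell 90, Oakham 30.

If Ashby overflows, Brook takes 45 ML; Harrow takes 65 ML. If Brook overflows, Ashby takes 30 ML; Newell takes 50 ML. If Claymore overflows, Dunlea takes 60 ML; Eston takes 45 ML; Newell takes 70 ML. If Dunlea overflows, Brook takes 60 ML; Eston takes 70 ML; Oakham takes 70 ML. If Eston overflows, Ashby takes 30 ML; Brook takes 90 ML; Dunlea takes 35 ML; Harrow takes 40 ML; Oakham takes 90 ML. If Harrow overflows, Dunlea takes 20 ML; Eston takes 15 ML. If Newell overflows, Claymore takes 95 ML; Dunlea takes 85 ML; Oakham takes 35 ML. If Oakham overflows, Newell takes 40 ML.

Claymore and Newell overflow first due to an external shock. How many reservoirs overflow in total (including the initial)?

6

Round 1 — Claymore, Newell overflow (initial).
  Dunlea: +60+85 → 145 ≥ 90
  Eston: +45 → 45 < 100
  Oakham: +35 → 35 ≥ 30
Round 2 — Dunlea, Oakham overflow.
  Brook: +60 → 60 < 120
  Eston: +70 → 115 ≥ 100
Round 3 — Eston overflows.
  Ashby: +30 → 30 < 80
  Brook: +90 → 150 ≥ 120
  Harrow: +40 → 40 < 110
Round 4 — Brook overflows.
  Ashby: +30 → 60 < 80
No further overflows.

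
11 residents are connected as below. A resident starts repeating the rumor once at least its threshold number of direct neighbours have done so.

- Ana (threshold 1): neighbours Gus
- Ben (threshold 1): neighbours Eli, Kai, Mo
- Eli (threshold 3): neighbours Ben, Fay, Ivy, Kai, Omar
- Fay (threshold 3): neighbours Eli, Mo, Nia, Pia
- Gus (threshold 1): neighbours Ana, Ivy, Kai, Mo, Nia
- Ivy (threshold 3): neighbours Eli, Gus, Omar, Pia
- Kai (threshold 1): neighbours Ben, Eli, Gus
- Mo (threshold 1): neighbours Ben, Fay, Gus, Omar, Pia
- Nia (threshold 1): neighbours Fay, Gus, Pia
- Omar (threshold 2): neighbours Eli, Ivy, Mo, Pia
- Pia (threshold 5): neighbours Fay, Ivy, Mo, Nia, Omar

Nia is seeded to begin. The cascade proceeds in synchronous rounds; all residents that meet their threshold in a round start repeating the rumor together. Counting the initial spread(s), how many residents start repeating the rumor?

6

Round 1 — Nia starts repeating the rumor (initial).
Round 2 — checking thresholds:
  Fay: 1 of 4 neighbours < 3, below threshold.
  Gus: 1 of 5 neighbours ≥ 1, starts repeating the rumor.
  Pia: 1 of 5 neighbours < 5, below threshold.
Round 3 — checking thresholds:
  Ana: 1 of 1 neighbours ≥ 1, starts repeating the rumor.
  Fay: 1 of 4 neighbours < 3, below threshold.
  Ivy: 1 of 4 neighbours < 3, below threshold.
  Kai: 1 of 3 neighbours ≥ 1, starts repeating the rumor.
  Mo: 1 of 5 neighbours ≥ 1, starts repeating the rumor.
  Pia: 1 of 5 neighbours < 5, below threshold.
Round 4 — checking thresholds:
  Ben: 2 of 3 neighbours ≥ 1, starts repeating the rumor.
  Eli: 1 of 5 neighbours < 3, below threshold.
  Fay: 2 of 4 neighbours < 3, below threshold.
  Ivy: 1 of 4 neighbours < 3, below threshold.
  Omar: 1 of 4 neighbours < 2, below threshold.
  Pia: 2 of 5 neighbours < 5, below threshold.
Round 5 — no new spreads; cascade stops.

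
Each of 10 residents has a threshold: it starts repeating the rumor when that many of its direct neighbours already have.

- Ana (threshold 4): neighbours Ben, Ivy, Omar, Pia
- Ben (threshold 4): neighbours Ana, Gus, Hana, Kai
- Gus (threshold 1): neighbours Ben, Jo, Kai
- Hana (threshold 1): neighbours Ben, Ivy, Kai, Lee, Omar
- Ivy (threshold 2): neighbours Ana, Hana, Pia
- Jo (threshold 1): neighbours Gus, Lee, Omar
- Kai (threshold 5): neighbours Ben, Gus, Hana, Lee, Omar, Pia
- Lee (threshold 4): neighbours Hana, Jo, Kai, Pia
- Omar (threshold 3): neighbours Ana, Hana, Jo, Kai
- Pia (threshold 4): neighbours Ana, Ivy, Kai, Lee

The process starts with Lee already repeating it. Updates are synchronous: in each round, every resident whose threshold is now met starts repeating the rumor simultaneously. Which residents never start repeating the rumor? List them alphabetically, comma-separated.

Round 1 — Lee starts repeating the rumor (initial).
Round 2 — checking thresholds:
  Hana: 1 of 5 neighbours ≥ 1, starts repeating the rumor.
  Jo: 1 of 3 neighbours ≥ 1, starts repeating the rumor.
  Kai: 1 of 6 neighbours < 5, below threshold.
  Pia: 1 of 4 neighbours < 4, below threshold.
Round 3 — checking thresholds:
  Ben: 1 of 4 neighbours < 4, below threshold.
  Gus: 1 of 3 neighbours ≥ 1, starts repeating the rumor.
  Ivy: 1 of 3 neighbours < 2, below threshold.
  Kai: 2 of 6 neighbours < 5, below threshold.
  Omar: 2 of 4 neighbours < 3, below threshold.
  Pia: 1 of 4 neighbours < 4, below threshold.
Round 4 — no new spreads; cascade stops.

Ana, Ben, Ivy, Kai, Omar, Pia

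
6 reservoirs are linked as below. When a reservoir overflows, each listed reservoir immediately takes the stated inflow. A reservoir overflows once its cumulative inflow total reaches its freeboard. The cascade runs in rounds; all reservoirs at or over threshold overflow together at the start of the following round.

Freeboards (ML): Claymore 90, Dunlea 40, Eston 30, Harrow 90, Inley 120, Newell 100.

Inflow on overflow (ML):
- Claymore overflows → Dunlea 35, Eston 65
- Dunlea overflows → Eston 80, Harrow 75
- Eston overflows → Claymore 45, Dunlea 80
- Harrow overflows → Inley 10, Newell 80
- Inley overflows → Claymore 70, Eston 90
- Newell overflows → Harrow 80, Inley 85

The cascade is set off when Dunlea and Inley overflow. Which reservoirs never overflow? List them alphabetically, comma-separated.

Round 1 — Dunlea, Inley overflow (initial).
  Claymore: +70 → 70 < 90
  Eston: +80+90 → 170 ≥ 30
  Harrow: +75 → 75 < 90
Round 2 — Eston overflows.
  Claymore: +45 → 115 ≥ 90
Round 3 — Claymore overflows.
No further overflows.

Harrow, Newell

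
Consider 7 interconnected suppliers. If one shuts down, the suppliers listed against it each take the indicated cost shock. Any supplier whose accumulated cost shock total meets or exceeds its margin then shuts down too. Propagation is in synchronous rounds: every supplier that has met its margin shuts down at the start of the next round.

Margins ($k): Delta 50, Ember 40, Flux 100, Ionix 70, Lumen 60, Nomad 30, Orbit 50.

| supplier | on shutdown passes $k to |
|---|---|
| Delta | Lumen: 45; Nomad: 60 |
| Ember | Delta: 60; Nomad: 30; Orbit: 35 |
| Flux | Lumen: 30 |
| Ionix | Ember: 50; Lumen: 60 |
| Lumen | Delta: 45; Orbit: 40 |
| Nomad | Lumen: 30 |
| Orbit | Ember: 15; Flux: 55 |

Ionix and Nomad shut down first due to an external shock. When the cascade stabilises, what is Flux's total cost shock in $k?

Round 1 — Ionix, Nomad shut down (initial).
  Ember: +50 → 50 ≥ 40
  Lumen: +60+30 → 90 ≥ 60
Round 2 — Ember, Lumen shut down.
  Delta: +60+45 → 105 ≥ 50
  Orbit: +35+40 → 75 ≥ 50
Round 3 — Delta, Orbit shut down.
  Flux: +55 → 55 < 100
No further shutdowns.

55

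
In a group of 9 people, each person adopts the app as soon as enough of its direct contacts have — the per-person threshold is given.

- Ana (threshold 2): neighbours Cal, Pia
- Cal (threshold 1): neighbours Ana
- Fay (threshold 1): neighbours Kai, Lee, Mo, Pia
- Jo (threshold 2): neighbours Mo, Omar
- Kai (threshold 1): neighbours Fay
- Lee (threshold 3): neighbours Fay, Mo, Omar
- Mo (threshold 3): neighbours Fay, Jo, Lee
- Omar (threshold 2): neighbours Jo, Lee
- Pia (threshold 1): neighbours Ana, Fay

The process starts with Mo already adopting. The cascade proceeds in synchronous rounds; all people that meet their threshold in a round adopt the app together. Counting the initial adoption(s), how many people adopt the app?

Round 1 — Mo adopts the app (initial).
Round 2 — checking thresholds:
  Fay: 1 of 4 neighbours ≥ 1, adopts the app.
  Jo: 1 of 2 neighbours < 2, below threshold.
  Lee: 1 of 3 neighbours < 3, below threshold.
Round 3 — checking thresholds:
  Jo: 1 of 2 neighbours < 2, below threshold.
  Kai: 1 of 1 neighbours ≥ 1, adopts the app.
  Lee: 2 of 3 neighbours < 3, below threshold.
  Pia: 1 of 2 neighbours ≥ 1, adopts the app.
Round 4 — no new adoptions; cascade stops.

4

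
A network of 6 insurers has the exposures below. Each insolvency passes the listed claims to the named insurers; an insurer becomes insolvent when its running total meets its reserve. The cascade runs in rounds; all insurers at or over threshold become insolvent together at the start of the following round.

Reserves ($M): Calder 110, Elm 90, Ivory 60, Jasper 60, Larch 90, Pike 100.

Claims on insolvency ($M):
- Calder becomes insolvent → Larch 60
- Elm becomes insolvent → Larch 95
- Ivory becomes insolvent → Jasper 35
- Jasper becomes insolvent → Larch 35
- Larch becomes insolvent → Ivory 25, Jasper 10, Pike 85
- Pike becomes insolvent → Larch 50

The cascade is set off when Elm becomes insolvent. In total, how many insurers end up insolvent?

2

Round 1 — Elm becomes insolvent (initial).
  Larch: +95 → 95 ≥ 90
Round 2 — Larch becomes insolvent.
  Ivory: +25 → 25 < 60
  Jasper: +10 → 10 < 60
  Pike: +85 → 85 < 100
No further insolvencies.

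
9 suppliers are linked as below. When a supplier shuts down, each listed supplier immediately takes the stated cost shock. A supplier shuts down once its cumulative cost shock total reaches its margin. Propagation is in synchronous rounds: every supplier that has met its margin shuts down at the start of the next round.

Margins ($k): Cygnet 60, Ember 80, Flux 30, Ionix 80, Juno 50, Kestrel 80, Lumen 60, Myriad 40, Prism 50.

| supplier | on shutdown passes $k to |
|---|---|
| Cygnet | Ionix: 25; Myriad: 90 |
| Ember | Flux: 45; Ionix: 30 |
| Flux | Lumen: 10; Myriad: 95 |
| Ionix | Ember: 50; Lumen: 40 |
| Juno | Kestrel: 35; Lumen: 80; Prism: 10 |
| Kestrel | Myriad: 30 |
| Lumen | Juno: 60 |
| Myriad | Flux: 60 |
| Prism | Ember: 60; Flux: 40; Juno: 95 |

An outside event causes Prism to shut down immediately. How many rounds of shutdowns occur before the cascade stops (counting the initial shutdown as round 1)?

Round 1 — Prism shuts down (initial).
  Ember: +60 → 60 < 80
  Flux: +40 → 40 ≥ 30
  Juno: +95 → 95 ≥ 50
Round 2 — Flux, Juno shut down.
  Kestrel: +35 → 35 < 80
  Lumen: +10+80 → 90 ≥ 60
  Myriad: +95 → 95 ≥ 40
Round 3 — Lumen, Myriad shut down.
No further shutdowns.

3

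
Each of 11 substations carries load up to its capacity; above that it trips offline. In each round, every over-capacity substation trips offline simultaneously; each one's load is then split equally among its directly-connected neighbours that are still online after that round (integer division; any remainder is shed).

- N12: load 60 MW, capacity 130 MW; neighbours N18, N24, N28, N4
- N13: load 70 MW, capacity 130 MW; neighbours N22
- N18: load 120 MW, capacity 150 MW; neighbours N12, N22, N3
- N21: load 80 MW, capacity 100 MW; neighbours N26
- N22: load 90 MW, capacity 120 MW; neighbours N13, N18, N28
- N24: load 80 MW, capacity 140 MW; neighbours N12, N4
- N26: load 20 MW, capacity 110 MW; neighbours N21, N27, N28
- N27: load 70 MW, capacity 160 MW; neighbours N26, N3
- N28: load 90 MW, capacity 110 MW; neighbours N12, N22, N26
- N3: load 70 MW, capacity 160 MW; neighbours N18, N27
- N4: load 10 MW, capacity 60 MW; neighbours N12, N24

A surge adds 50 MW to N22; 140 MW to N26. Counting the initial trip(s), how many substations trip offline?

8

Round 1 — N22 at 140 > 120; N26 at 160 > 110. N22, N26 trip offline.
  N22 sheds 140 MW to N13, N18, N28: 46 each (2 lost).
    N13: 70+46 = 116 ≤ 130
    N18: 120+46 = 166 > 150
    N28: 90+46 = 136 > 110
  N26 sheds 160 MW to N21, N27, N28: 53 each (1 lost).
    N21: 80+53 = 133 > 100
    N27: 70+53 = 123 ≤ 160
    N28: 136+53 = 189 > 110
Round 2 — N18, N21, N28 trip offline.
  N18 sheds 166 MW to N12, N3: 83 each.
    N12: 60+83 = 143 > 130
    N3: 70+83 = 153 ≤ 160
  N21 sheds 133 MW: no online neighbours, lost.
  N28 sheds 189 MW to N12: 189 each.
    N12: 143+189 = 332 > 130
Round 3 — N12 trips offline.
  N12 sheds 332 MW to N24, N4: 166 each.
    N24: 80+166 = 246 > 140
    N4: 10+166 = 176 > 60
Round 4 — N24, N4 trip offline.
  N24 sheds 246 MW: no online neighbours, lost.
  N4 sheds 176 MW: no online neighbours, lost.
No further trips.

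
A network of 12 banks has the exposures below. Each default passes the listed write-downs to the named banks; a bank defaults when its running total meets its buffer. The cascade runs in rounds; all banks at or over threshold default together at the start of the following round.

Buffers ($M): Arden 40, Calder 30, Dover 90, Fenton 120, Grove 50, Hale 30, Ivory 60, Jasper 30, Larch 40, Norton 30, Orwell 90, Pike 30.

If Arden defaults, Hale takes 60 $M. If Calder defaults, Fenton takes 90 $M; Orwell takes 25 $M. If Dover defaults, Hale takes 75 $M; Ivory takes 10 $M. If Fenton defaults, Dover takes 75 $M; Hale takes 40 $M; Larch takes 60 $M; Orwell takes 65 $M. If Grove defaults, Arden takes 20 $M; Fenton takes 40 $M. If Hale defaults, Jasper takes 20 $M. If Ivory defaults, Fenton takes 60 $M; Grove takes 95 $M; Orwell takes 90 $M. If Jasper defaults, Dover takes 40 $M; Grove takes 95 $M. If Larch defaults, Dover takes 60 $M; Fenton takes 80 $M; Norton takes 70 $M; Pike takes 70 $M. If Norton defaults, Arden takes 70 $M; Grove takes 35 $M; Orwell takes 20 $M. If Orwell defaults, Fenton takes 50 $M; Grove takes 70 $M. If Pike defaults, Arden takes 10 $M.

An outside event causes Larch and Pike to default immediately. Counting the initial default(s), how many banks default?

Round 1 — Larch, Pike default (initial).
  Arden: +10 → 10 < 40
  Dover: +60 → 60 < 90
  Fenton: +80 → 80 < 120
  Norton: +70 → 70 ≥ 30
Round 2 — Norton defaults.
  Arden: +70 → 80 ≥ 40
  Grove: +35 → 35 < 50
  Orwell: +20 → 20 < 90
Round 3 — Arden defaults.
  Hale: +60 → 60 ≥ 30
Round 4 — Hale defaults.
  Jasper: +20 → 20 < 30
No further defaults.

5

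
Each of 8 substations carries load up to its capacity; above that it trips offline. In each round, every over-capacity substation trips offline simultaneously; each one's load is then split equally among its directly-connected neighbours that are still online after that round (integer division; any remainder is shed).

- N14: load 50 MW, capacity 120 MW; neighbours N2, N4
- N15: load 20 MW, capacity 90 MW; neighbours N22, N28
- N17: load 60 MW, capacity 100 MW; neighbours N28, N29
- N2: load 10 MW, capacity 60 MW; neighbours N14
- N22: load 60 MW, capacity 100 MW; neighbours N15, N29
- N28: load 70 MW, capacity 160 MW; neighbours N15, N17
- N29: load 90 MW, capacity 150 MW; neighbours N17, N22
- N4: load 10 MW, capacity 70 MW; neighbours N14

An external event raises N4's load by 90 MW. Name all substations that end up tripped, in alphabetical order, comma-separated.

Round 1 — N4 at 100 > 70. N4 trips offline.
  N4 sheds 100 MW to N14: 100 each.
    N14: 50+100 = 150 > 120
Round 2 — N14 trips offline.
  N14 sheds 150 MW to N2: 150 each.
    N2: 10+150 = 160 > 60
Round 3 — N2 trips offline.
  N2 sheds 160 MW: no online neighbours, lost.
No further trips.

N14, N2, N4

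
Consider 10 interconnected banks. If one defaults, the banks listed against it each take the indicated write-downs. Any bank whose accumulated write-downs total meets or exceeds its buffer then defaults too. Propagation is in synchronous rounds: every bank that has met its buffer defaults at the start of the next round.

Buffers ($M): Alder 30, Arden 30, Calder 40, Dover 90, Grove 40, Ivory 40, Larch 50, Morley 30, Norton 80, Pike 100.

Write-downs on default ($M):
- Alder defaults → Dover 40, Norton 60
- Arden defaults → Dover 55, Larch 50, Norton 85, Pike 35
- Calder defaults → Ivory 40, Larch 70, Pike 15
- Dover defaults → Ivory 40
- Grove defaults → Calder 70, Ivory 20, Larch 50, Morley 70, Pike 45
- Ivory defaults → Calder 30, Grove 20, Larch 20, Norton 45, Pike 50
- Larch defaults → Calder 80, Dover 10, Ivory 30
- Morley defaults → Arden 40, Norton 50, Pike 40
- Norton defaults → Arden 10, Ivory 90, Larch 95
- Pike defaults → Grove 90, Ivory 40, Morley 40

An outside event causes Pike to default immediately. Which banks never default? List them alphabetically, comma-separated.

Alder, Dover

Round 1 — Pike defaults (initial).
  Grove: +90 → 90 ≥ 40
  Ivory: +40 → 40 ≥ 40
  Morley: +40 → 40 ≥ 30
Round 2 — Grove, Ivory, Morley default.
  Arden: +40 → 40 ≥ 30
  Calder: +70+30 → 100 ≥ 40
  Larch: +50+20 → 70 ≥ 50
  Norton: +45+50 → 95 ≥ 80
Round 3 — Arden, Calder, Larch, Norton default.
  Dover: +55+10 → 65 < 90
No further defaults.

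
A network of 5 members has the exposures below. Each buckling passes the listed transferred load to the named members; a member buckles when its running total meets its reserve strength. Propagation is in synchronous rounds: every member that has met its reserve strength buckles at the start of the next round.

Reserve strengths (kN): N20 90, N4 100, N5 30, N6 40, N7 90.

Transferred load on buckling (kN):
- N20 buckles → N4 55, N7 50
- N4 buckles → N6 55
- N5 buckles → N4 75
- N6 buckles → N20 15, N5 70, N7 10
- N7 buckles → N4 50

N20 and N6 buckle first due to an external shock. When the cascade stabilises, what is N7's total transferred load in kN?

60

Round 1 — N20, N6 buckle (initial).
  N4: +55 → 55 < 100
  N5: +70 → 70 ≥ 30
  N7: +50+10 → 60 < 90
Round 2 — N5 buckles.
  N4: +75 → 130 ≥ 100
Round 3 — N4 buckles.
No further bucklings.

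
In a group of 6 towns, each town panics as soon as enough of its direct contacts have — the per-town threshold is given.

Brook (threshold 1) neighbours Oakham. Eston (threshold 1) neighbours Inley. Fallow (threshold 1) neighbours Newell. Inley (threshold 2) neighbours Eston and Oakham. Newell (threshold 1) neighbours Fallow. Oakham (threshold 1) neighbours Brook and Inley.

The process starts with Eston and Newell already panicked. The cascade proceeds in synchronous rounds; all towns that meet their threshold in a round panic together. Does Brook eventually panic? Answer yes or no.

Round 1 — Eston, Newell panic (initial).
Round 2 — checking thresholds:
  Fallow: 1 of 1 neighbours ≥ 1, panics.
  Inley: 1 of 2 neighbours < 2, not yet.
Round 3 — no new panics; cascade stops.

no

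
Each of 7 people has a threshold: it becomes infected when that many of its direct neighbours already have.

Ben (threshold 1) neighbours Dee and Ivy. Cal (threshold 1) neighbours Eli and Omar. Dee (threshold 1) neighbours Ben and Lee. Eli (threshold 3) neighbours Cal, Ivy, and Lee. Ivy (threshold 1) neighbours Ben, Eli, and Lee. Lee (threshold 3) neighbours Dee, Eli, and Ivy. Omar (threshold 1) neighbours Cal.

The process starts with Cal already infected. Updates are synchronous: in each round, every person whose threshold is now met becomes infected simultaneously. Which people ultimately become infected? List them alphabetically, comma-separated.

Cal, Omar

Round 1 — Cal becomes infected (initial).
Round 2 — checking thresholds:
  Eli: 1 of 3 neighbours < 3, not yet.
  Omar: 1 of 1 neighbours ≥ 1, becomes infected.
Round 3 — no new infections; cascade stops.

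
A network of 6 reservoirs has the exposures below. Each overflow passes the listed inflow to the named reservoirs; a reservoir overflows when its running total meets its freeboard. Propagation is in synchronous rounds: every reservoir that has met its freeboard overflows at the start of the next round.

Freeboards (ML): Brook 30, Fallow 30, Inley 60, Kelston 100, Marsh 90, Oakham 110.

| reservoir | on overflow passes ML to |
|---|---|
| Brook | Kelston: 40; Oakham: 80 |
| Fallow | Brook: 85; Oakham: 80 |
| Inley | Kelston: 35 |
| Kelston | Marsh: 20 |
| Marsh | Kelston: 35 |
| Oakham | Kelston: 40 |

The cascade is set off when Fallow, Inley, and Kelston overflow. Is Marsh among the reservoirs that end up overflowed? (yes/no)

no

Round 1 — Fallow, Inley, Kelston overflow (initial).
  Brook: +85 → 85 ≥ 30
  Marsh: +20 → 20 < 90
  Oakham: +80 → 80 < 110
Round 2 — Brook overflows.
  Oakham: +80 → 160 ≥ 110
Round 3 — Oakham overflows.
No further overflows.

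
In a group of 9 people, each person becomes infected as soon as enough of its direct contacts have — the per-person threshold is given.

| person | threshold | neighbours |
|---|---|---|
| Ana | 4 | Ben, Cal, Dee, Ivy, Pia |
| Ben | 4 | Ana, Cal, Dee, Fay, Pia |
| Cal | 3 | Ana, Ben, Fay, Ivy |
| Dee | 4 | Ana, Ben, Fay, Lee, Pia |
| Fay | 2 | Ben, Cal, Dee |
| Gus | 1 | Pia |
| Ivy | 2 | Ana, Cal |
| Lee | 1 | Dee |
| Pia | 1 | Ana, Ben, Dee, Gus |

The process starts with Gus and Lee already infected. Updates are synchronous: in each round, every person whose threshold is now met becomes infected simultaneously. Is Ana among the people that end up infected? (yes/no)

no

Round 1 — Gus, Lee become infected (initial).
Round 2 — checking thresholds:
  Dee: 1 of 5 neighbours < 4, not yet.
  Pia: 1 of 4 neighbours ≥ 1, becomes infected.
Round 3 — no new infections; cascade stops.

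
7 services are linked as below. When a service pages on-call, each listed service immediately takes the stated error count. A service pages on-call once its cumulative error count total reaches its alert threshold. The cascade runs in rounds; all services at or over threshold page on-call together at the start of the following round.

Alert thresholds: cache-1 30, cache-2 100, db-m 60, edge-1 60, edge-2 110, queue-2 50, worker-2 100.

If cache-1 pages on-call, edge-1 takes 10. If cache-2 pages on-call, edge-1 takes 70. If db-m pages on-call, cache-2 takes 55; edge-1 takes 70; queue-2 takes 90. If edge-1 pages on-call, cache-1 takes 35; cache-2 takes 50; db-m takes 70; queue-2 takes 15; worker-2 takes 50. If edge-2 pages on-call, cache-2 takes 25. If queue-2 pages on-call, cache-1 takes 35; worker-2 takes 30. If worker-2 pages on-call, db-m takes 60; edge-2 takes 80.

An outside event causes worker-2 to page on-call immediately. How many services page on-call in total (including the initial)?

6

Round 1 — worker-2 pages on-call (initial).
  db-m: +60 → 60 ≥ 60
  edge-2: +80 → 80 < 110
Round 2 — db-m pages on-call.
  cache-2: +55 → 55 < 100
  edge-1: +70 → 70 ≥ 60
  queue-2: +90 → 90 ≥ 50
Round 3 — edge-1, queue-2 page on-call.
  cache-1: +35+35 → 70 ≥ 30
  cache-2: +50 → 105 ≥ 100
Round 4 — cache-1, cache-2 page on-call.
No further pages.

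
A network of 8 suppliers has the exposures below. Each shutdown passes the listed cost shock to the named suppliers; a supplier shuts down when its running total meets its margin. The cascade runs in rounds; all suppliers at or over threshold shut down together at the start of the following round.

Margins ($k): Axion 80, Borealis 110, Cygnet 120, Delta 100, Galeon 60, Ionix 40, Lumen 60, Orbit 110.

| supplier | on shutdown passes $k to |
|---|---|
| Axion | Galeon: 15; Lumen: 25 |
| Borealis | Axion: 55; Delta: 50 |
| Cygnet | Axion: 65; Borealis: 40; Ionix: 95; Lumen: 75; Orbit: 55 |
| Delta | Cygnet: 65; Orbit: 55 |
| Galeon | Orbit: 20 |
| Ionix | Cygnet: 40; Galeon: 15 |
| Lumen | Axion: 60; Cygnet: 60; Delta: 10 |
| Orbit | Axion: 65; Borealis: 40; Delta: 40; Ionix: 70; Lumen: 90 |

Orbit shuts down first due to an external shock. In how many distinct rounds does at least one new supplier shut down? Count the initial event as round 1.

Round 1 — Orbit shuts down (initial).
  Axion: +65 → 65 < 80
  Borealis: +40 → 40 < 110
  Delta: +40 → 40 < 100
  Ionix: +70 → 70 ≥ 40
  Lumen: +90 → 90 ≥ 60
Round 2 — Ionix, Lumen shut down.
  Axion: +60 → 125 ≥ 80
  Cygnet: +40+60 → 100 < 120
  Delta: +10 → 50 < 100
  Galeon: +15 → 15 < 60
Round 3 — Axion shuts down.
  Galeon: +15 → 30 < 60
No further shutdowns.

3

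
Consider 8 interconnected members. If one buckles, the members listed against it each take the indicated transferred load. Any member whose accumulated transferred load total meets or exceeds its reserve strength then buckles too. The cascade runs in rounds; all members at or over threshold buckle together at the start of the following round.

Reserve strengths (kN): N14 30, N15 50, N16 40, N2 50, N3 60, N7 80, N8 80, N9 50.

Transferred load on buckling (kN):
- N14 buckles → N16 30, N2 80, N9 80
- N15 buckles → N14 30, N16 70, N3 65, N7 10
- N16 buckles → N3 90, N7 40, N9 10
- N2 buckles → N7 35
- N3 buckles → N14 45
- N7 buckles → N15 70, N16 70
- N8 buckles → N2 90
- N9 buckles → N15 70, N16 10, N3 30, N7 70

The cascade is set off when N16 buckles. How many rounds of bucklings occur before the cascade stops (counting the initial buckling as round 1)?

5

Round 1 — N16 buckles (initial).
  N3: +90 → 90 ≥ 60
  N7: +40 → 40 < 80
  N9: +10 → 10 < 50
Round 2 — N3 buckles.
  N14: +45 → 45 ≥ 30
Round 3 — N14 buckles.
  N2: +80 → 80 ≥ 50
  N9: +80 → 90 ≥ 50
Round 4 — N2, N9 buckle.
  N15: +70 → 70 ≥ 50
  N7: +35+70 → 145 ≥ 80
Round 5 — N15, N7 buckle.
No further bucklings.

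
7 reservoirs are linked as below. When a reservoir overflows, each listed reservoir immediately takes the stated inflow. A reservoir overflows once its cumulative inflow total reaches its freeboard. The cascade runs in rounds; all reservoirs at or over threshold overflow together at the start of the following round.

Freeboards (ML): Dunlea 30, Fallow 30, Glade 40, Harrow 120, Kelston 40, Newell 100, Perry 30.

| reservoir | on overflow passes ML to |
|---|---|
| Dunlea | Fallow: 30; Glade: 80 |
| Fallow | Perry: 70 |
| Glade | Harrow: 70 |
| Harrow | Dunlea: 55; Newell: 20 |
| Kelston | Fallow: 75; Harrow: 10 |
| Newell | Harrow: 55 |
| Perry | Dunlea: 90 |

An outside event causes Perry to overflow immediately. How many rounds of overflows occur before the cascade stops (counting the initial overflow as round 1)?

Round 1 — Perry overflows (initial).
  Dunlea: +90 → 90 ≥ 30
Round 2 — Dunlea overflows.
  Fallow: +30 → 30 ≥ 30
  Glade: +80 → 80 ≥ 40
Round 3 — Fallow, Glade overflow.
  Harrow: +70 → 70 < 120
No further overflows.

3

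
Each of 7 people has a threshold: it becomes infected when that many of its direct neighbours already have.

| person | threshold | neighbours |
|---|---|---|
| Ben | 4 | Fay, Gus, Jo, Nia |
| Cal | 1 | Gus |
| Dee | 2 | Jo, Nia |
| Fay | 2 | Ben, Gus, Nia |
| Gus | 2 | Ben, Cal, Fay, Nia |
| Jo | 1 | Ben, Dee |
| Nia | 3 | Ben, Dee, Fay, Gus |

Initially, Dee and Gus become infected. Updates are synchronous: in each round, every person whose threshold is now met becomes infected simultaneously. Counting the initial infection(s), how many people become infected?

Round 1 — Dee, Gus become infected (initial).
Round 2 — checking thresholds:
  Ben: 1 of 4 neighbours < 4, holds.
  Cal: 1 of 1 neighbours ≥ 1, becomes infected.
  Fay: 1 of 3 neighbours < 2, holds.
  Jo: 1 of 2 neighbours ≥ 1, becomes infected.
  Nia: 2 of 4 neighbours < 3, holds.
Round 3 — no new infections; cascade stops.

4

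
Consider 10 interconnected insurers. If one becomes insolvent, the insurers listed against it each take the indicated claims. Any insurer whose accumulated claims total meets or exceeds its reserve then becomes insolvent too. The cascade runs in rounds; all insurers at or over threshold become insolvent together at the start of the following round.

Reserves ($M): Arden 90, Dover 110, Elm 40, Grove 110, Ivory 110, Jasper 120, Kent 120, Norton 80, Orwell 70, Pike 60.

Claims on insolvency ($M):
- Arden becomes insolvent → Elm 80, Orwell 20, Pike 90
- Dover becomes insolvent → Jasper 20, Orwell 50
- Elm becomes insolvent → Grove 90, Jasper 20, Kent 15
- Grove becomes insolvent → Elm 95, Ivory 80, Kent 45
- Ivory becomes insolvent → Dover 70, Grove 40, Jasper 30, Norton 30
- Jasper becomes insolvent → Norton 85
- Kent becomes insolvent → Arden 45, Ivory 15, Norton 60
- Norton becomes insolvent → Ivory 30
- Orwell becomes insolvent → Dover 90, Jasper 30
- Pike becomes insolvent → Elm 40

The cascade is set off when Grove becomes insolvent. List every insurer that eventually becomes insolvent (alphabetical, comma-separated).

Round 1 — Grove becomes insolvent (initial).
  Elm: +95 → 95 ≥ 40
  Ivory: +80 → 80 < 110
  Kent: +45 → 45 < 120
Round 2 — Elm becomes insolvent.
  Jasper: +20 → 20 < 120
  Kent: +15 → 60 < 120
No further insolvencies.

Elm, Grove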